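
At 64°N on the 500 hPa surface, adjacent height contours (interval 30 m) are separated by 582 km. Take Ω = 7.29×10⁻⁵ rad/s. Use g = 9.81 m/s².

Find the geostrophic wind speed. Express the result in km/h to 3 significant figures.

Coriolis parameter at 64°N:
f = 2Ω sin φ = 2 × 7.29×10⁻⁵ × sin 64° = 1.31×10⁻⁴ s⁻¹
Height gradient: |∂Z/∂n| = 30 m / 582000 m = 5.15×10⁻⁵
On a pressure surface, geostrophic balance gives V_g = (g/f)|∂Z/∂n|:
V_g = 9.81 × 5.15×10⁻⁵ / 1.31×10⁻⁴ = 3.86 m/s
Converting: 3.86 m/s × 3.6 = 13.9 km/h

13.9 km/h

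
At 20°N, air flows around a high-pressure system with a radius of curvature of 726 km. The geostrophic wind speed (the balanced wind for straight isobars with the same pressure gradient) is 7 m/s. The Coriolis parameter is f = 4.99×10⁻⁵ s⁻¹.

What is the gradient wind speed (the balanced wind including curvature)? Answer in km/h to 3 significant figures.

Around a high, pressure-gradient force acts outward with centrifugal, so Coriolis balances both:
fV = (1/ρ)|∂P/∂n| + V²/R  →  V² − fR·V + fR·V_g = 0
With fR = 4.99×10⁻⁵ × 726×10³ m = 36.2 m/s:
V = [fR − √((fR)² − 4 fR V_g)]/2 = [36.2 − √(36.2² − 4×36.2×7)]/2 = 9.48 m/s
Supergeostrophic (V > V_g = 7 m/s), as expected around a high.
Converting: 9.48 m/s × 3.6 = 34.1 km/h

34.1 km/h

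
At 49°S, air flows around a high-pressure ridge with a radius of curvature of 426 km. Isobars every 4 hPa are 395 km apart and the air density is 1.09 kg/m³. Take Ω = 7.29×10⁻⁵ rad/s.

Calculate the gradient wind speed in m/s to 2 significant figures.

11 m/s

Coriolis parameter at 49°S:
f = 2Ω sin φ = 2 × 7.29×10⁻⁵ × sin 49° = 1.10×10⁻⁴ s⁻¹
Pressure gradient: |∂P/∂n| = 400 Pa / 395000 m = 1.01×10⁻³ Pa/m
Geostrophic speed: V_g = |∂P/∂n|/(fρ) = 1.01×10⁻³/(1.10×10⁻⁴ × 1.09) = 8.44 m/s
Around a high, pressure-gradient force acts outward with centrifugal, so Coriolis balances both:
fV = (1/ρ)|∂P/∂n| + V²/R  →  V² − fR·V + fR·V_g = 0
With fR = 1.10×10⁻⁴ × 426×10³ m = 46.9 m/s:
V = [fR − √((fR)² − 4 fR V_g)]/2 = [46.9 − √(46.9² − 4×46.9×8.44)]/2 = 11 m/s
Supergeostrophic (V > V_g = 8.44 m/s), as expected around a high.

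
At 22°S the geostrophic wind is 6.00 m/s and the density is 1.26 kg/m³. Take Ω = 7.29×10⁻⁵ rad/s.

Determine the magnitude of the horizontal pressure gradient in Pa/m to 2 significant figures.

4.1×10⁻⁴ Pa/m

Coriolis parameter at 22°S:
f = 2Ω sin φ = 2 × 7.29×10⁻⁵ × sin 22° = 5.46×10⁻⁵ s⁻¹
Geostrophic balance rearranged: |∂P/∂n| = f ρ V_g
|∂P/∂n| = 5.46×10⁻⁵ × 1.26 × 6.00 = 4.13×10⁻⁴ Pa/m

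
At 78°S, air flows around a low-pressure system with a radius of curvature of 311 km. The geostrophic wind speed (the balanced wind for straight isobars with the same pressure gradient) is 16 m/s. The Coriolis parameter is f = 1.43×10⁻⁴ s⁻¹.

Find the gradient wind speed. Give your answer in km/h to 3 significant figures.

45.0 km/h

Around a low, centrifugal force acts outward with Coriolis, so pressure-gradient force balances both:
(1/ρ)|∂P/∂n| = fV + V²/R  →  V² + fR·V − fR·V_g = 0
With fR = 1.43×10⁻⁴ × 311×10³ m = 44.5 m/s:
V = [−fR + √((fR)² + 4 fR V_g)]/2 = [−44.5 + √(44.5² + 4×44.5×16)]/2 = 12.5 m/s
Subgeostrophic (V < V_g = 16 m/s), as expected around a low.
Converting: 12.5 m/s × 3.6 = 45.0 km/h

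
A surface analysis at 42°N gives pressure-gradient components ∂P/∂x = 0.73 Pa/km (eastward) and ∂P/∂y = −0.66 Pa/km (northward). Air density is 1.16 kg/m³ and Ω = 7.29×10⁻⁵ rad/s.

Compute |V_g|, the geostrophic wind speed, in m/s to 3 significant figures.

8.70 m/s

Coriolis parameter at 42°N:
f = 2Ω sin φ = 2 × 7.29×10⁻⁵ × sin 42° = 9.76×10⁻⁵ s⁻¹
Component geostrophic relations (x east, y north):
u_g = −(1/(fρ)) ∂P/∂y,  v_g = (1/(fρ)) ∂P/∂x
u_g = −(−0.66×10⁻³)/(9.76×10⁻⁵ × 1.16) = 5.83 m/s;  v_g = (0.73×10⁻³)/(9.76×10⁻⁵ × 1.16) = 6.45 m/s
|V_g| = √(u_g² + v_g²) = 8.70 m/s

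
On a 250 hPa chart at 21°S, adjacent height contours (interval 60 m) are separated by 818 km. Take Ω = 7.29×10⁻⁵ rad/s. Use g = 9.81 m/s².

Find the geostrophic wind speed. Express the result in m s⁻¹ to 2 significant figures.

Coriolis parameter at 21°S:
f = 2Ω sin φ = 2 × 7.29×10⁻⁵ × sin 21° = 5.23×10⁻⁵ s⁻¹
Height gradient: |∂Z/∂n| = 60 m / 818000 m = 7.33×10⁻⁵
On a pressure surface, geostrophic balance gives V_g = (g/f)|∂Z/∂n|:
V_g = 9.81 × 7.33×10⁻⁵ / 5.23×10⁻⁵ = 13.8 m/s

14 m s⁻¹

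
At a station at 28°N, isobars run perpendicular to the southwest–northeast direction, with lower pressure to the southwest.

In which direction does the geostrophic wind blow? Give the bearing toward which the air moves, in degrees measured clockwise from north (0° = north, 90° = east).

The pressure-gradient force points toward the southwest (bearing 225°).
Geostrophic balance: in the Northern Hemisphere the Coriolis force deflects motion to the right, so the geostrophic wind blows 90° to the right of the pressure-gradient force (low pressure on the left).
Rotating 225° by 90° clockwise gives 315° — the wind blows toward the northwest.

315°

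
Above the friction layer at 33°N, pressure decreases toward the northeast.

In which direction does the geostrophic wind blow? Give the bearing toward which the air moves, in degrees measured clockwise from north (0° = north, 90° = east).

135°

The pressure-gradient force points toward the northeast (bearing 045°).
Geostrophic balance: in the Northern Hemisphere the Coriolis force deflects motion to the right, so the geostrophic wind blows 90° to the right of the pressure-gradient force (low pressure on the left).
Rotating 045° by 90° clockwise gives 135° — the wind blows toward the southeast.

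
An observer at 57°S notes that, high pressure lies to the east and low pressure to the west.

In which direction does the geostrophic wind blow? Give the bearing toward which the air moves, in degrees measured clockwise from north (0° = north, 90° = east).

The pressure-gradient force points toward the west (bearing 270°).
Geostrophic balance: in the Southern Hemisphere the Coriolis force deflects motion to the left, so the geostrophic wind blows 90° to the left of the pressure-gradient force (low pressure on the right).
Rotating 270° by 90° counterclockwise gives 180° — the wind blows toward the south.

180°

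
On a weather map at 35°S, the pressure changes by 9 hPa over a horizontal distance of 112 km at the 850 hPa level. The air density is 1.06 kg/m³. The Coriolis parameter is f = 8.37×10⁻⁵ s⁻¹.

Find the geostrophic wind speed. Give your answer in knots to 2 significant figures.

180 knots

Pressure gradient: |∂P/∂n| = 900 Pa / 112000 m = 8.04×10⁻³ Pa/m
Geostrophic balance (pressure-gradient force = Coriolis force):
V_g = (1/(fρ)) |∂P/∂n| = 8.04×10⁻³ / (8.37×10⁻⁵ × 1.06) = 90.6 m/s
Converting: 90.6 m/s × 1.944 = 180 knots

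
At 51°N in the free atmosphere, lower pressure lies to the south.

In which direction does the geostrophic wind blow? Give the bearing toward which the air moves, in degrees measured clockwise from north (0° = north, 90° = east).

The pressure-gradient force points toward the south (bearing 180°).
Geostrophic balance: in the Northern Hemisphere the Coriolis force deflects motion to the right, so the geostrophic wind blows 90° to the right of the pressure-gradient force (low pressure on the left).
Rotating 180° by 90° clockwise gives 270° — the wind blows toward the west.

270°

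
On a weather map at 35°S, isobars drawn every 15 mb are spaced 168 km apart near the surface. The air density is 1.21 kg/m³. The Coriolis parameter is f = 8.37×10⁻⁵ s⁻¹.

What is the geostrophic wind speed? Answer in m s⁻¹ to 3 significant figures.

88.2 m s⁻¹

Pressure gradient: |∂P/∂n| = 1500 Pa / 168000 m = 8.93×10⁻³ Pa/m
Geostrophic balance (pressure-gradient force = Coriolis force):
V_g = (1/(fρ)) |∂P/∂n| = 8.93×10⁻³ / (8.37×10⁻⁵ × 1.21) = 88.2 m/s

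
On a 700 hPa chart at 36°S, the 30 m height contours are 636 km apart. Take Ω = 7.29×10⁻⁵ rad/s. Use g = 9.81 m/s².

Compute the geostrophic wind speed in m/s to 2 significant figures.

5.4 m/s

Coriolis parameter at 36°S:
f = 2Ω sin φ = 2 × 7.29×10⁻⁵ × sin 36° = 8.57×10⁻⁵ s⁻¹
Height gradient: |∂Z/∂n| = 30 m / 636000 m = 4.72×10⁻⁵
On a pressure surface, geostrophic balance gives V_g = (g/f)|∂Z/∂n|:
V_g = 9.81 × 4.72×10⁻⁵ / 8.57×10⁻⁵ = 5.40 m/s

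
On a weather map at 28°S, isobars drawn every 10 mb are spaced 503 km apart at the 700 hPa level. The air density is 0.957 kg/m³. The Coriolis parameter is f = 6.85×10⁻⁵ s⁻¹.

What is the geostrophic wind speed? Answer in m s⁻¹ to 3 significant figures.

Pressure gradient: |∂P/∂n| = 1000 Pa / 503000 m = 1.99×10⁻³ Pa/m
Geostrophic balance (pressure-gradient force = Coriolis force):
V_g = (1/(fρ)) |∂P/∂n| = 1.99×10⁻³ / (6.85×10⁻⁵ × 0.957) = 30.3 m/s

30.3 m s⁻¹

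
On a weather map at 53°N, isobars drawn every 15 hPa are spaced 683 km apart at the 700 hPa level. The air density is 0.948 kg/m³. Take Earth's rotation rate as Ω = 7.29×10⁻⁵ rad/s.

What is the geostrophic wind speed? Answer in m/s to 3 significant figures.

Coriolis parameter at 53°N:
f = 2Ω sin φ = 2 × 7.29×10⁻⁵ × sin 53° = 1.16×10⁻⁴ s⁻¹
Pressure gradient: |∂P/∂n| = 1500 Pa / 683000 m = 2.20×10⁻³ Pa/m
Geostrophic balance (pressure-gradient force = Coriolis force):
V_g = (1/(fρ)) |∂P/∂n| = 2.20×10⁻³ / (1.16×10⁻⁴ × 0.948) = 19.9 m/s

19.9 m/s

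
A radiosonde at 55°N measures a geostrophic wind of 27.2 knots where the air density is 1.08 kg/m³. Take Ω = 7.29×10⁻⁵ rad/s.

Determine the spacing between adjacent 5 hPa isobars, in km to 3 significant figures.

Coriolis parameter at 55°N:
f = 2Ω sin φ = 2 × 7.29×10⁻⁵ × sin 55° = 1.19×10⁻⁴ s⁻¹
Wind speed in SI: 27.2 knots = 14.0 m/s
Geostrophic balance rearranged: |∂P/∂n| = f ρ V_g
|∂P/∂n| = 1.19×10⁻⁴ × 1.08 × 14.0 = 1.80×10⁻³ Pa/m
Isobar spacing: Δn = ΔP/|∂P/∂n| = 500 Pa / 1.80×10⁻³ Pa/m = 277024 m ≈ 277 km

277 km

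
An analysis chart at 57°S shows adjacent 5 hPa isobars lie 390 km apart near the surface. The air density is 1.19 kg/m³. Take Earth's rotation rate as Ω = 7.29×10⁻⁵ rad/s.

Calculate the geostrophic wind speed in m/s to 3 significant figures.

8.81 m/s

Coriolis parameter at 57°S:
f = 2Ω sin φ = 2 × 7.29×10⁻⁵ × sin 57° = 1.22×10⁻⁴ s⁻¹
Pressure gradient: |∂P/∂n| = 500 Pa / 390000 m = 1.28×10⁻³ Pa/m
Geostrophic balance (pressure-gradient force = Coriolis force):
V_g = (1/(fρ)) |∂P/∂n| = 1.28×10⁻³ / (1.22×10⁻⁴ × 1.19) = 8.81 m/s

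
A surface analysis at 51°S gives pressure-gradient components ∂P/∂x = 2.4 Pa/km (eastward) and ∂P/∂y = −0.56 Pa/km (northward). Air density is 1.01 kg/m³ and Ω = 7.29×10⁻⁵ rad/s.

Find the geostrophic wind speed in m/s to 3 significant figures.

Coriolis parameter at 51°S:
f = 2Ω sin φ = 2 × 7.29×10⁻⁵ × sin 51° = 1.13×10⁻⁴ s⁻¹
In the Southern Hemisphere f is negative: f = −1.13×10⁻⁴ s⁻¹.
Component geostrophic relations (x east, y north):
u_g = −(1/(fρ)) ∂P/∂y,  v_g = (1/(fρ)) ∂P/∂x
u_g = −(−0.56×10⁻³)/(−1.13×10⁻⁴ × 1.01) = −4.89 m/s;  v_g = (2.4×10⁻³)/(−1.13×10⁻⁴ × 1.01) = −21.0 m/s
|V_g| = √(u_g² + v_g²) = 21.5 m/s

21.5 m/s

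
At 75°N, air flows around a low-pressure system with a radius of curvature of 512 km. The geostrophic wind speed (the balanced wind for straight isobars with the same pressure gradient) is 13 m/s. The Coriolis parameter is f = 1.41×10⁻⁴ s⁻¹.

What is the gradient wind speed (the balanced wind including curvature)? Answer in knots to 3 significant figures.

21.9 knots

Around a low, centrifugal force acts outward with Coriolis, so pressure-gradient force balances both:
(1/ρ)|∂P/∂n| = fV + V²/R  →  V² + fR·V − fR·V_g = 0
With fR = 1.41×10⁻⁴ × 512×10³ m = 72.2 m/s:
V = [−fR + √((fR)² + 4 fR V_g)]/2 = [−72.2 + √(72.2² + 4×72.2×13)]/2 = 11.2 m/s
Subgeostrophic (V < V_g = 13 m/s), as expected around a low.
Converting: 11.2 m/s × 1.944 = 21.9 knots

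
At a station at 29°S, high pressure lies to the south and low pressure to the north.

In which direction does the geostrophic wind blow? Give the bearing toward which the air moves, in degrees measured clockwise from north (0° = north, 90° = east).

The pressure-gradient force points toward the north (bearing 000°).
Geostrophic balance: in the Southern Hemisphere the Coriolis force deflects motion to the left, so the geostrophic wind blows 90° to the left of the pressure-gradient force (low pressure on the right).
Rotating 000° by 90° counterclockwise gives 270° — the wind blows toward the west.

270°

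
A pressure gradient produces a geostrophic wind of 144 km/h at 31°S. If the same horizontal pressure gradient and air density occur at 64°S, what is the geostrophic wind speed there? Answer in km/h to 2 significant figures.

With the same pressure gradient and density, V_g ∝ 1/f ∝ 1/sin φ.
V₂ = V₁ · sin φ₁ / sin φ₂ = 144 × sin 31° / sin 64°
V₂ = 144 × 0.5150/0.8988 = 83 km/h

83 km/h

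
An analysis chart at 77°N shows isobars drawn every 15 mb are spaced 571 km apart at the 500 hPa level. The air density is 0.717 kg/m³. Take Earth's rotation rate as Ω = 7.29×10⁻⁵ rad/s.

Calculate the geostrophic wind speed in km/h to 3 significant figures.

92.8 km/h

Coriolis parameter at 77°N:
f = 2Ω sin φ = 2 × 7.29×10⁻⁵ × sin 77° = 1.42×10⁻⁴ s⁻¹
Pressure gradient: |∂P/∂n| = 1500 Pa / 571000 m = 2.63×10⁻³ Pa/m
Geostrophic balance (pressure-gradient force = Coriolis force):
V_g = (1/(fρ)) |∂P/∂n| = 2.63×10⁻³ / (1.42×10⁻⁴ × 0.717) = 25.8 m/s
Converting: 25.8 m/s × 3.6 = 92.8 km/h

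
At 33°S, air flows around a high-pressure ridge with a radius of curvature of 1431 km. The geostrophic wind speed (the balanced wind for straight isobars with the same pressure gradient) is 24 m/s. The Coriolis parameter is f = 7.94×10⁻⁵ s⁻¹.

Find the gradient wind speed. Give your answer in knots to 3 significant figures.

Around a high, pressure-gradient force acts outward with centrifugal, so Coriolis balances both:
fV = (1/ρ)|∂P/∂n| + V²/R  →  V² − fR·V + fR·V_g = 0
With fR = 7.94×10⁻⁵ × 1431×10³ m = 114 m/s:
V = [fR − √((fR)² − 4 fR V_g)]/2 = [114 − √(114² − 4×114×24)]/2 = 34.4 m/s
Supergeostrophic (V > V_g = 24 m/s), as expected around a high.
Converting: 34.4 m/s × 1.944 = 66.9 knots

66.9 knots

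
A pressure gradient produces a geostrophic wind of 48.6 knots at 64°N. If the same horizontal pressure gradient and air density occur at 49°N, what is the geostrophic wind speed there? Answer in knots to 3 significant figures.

With the same pressure gradient and density, V_g ∝ 1/f ∝ 1/sin φ.
V₂ = V₁ · sin φ₁ / sin φ₂ = 48.6 × sin 64° / sin 49°
V₂ = 48.6 × 0.8988/0.7547 = 57.9 knots

57.9 knots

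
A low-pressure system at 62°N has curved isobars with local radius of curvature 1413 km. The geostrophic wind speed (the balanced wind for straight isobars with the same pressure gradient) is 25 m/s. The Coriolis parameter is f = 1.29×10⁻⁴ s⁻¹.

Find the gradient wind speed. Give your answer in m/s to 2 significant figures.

Around a low, centrifugal force acts outward with Coriolis, so pressure-gradient force balances both:
(1/ρ)|∂P/∂n| = fV + V²/R  →  V² + fR·V − fR·V_g = 0
With fR = 1.29×10⁻⁴ × 1413×10³ m = 182 m/s:
V = [−fR + √((fR)² + 4 fR V_g)]/2 = [−182 + √(182² + 4×182×25)]/2 = 22.3 m/s
Subgeostrophic (V < V_g = 25 m/s), as expected around a low.

22 m/s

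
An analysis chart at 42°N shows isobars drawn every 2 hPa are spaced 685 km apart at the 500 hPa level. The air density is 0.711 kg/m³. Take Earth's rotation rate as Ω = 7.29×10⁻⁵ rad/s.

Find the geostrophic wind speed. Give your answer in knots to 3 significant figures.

8.18 knots

Coriolis parameter at 42°N:
f = 2Ω sin φ = 2 × 7.29×10⁻⁵ × sin 42° = 9.76×10⁻⁵ s⁻¹
Pressure gradient: |∂P/∂n| = 200 Pa / 685000 m = 2.92×10⁻⁴ Pa/m
Geostrophic balance (pressure-gradient force = Coriolis force):
V_g = (1/(fρ)) |∂P/∂n| = 2.92×10⁻⁴ / (9.76×10⁻⁵ × 0.711) = 4.21 m/s
Converting: 4.21 m/s × 1.944 = 8.18 knots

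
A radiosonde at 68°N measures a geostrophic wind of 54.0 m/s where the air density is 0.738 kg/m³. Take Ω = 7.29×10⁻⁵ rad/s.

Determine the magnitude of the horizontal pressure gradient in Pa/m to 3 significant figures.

5.39×10⁻³ Pa/m

Coriolis parameter at 68°N:
f = 2Ω sin φ = 2 × 7.29×10⁻⁵ × sin 68° = 1.35×10⁻⁴ s⁻¹
Geostrophic balance rearranged: |∂P/∂n| = f ρ V_g
|∂P/∂n| = 1.35×10⁻⁴ × 0.738 × 54.0 = 5.39×10⁻³ Pa/m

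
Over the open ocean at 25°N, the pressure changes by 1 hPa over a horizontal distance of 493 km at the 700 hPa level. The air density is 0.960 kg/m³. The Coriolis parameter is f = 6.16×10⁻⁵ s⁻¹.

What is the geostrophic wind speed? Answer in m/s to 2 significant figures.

Pressure gradient: |∂P/∂n| = 100 Pa / 493000 m = 2.03×10⁻⁴ Pa/m
Geostrophic balance (pressure-gradient force = Coriolis force):
V_g = (1/(fρ)) |∂P/∂n| = 2.03×10⁻⁴ / (6.16×10⁻⁵ × 0.960) = 3.43 m/s

3.4 m/s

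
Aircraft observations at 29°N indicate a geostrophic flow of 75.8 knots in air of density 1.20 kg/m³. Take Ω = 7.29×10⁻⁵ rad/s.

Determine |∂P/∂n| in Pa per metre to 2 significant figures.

3.3×10⁻³ Pa/m

Coriolis parameter at 29°N:
f = 2Ω sin φ = 2 × 7.29×10⁻⁵ × sin 29° = 7.07×10⁻⁵ s⁻¹
Wind speed in SI: 75.8 knots = 39.0 m/s
Geostrophic balance rearranged: |∂P/∂n| = f ρ V_g
|∂P/∂n| = 7.07×10⁻⁵ × 1.20 × 39.0 = 3.31×10⁻³ Pa/m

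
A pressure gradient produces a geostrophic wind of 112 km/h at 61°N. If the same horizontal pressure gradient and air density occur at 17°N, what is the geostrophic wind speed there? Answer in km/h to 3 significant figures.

335 km/h

With the same pressure gradient and density, V_g ∝ 1/f ∝ 1/sin φ.
V₂ = V₁ · sin φ₁ / sin φ₂ = 112 × sin 61° / sin 17°
V₂ = 112 × 0.8746/0.2924 = 335 km/h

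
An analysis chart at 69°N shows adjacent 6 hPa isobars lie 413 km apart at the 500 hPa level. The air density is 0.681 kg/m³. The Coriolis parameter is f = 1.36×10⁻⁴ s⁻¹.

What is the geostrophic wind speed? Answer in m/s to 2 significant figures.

Pressure gradient: |∂P/∂n| = 600 Pa / 413000 m = 1.45×10⁻³ Pa/m
Geostrophic balance (pressure-gradient force = Coriolis force):
V_g = (1/(fρ)) |∂P/∂n| = 1.45×10⁻³ / (1.36×10⁻⁴ × 0.681) = 15.7 m/s

16 m/s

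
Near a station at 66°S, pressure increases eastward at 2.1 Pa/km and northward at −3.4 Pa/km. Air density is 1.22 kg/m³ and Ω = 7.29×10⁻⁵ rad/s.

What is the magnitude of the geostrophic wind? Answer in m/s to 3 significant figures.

Coriolis parameter at 66°S:
f = 2Ω sin φ = 2 × 7.29×10⁻⁵ × sin 66° = 1.33×10⁻⁴ s⁻¹
In the Southern Hemisphere f is negative: f = −1.33×10⁻⁴ s⁻¹.
Component geostrophic relations (x east, y north):
u_g = −(1/(fρ)) ∂P/∂y,  v_g = (1/(fρ)) ∂P/∂x
u_g = −(−3.4×10⁻³)/(−1.33×10⁻⁴ × 1.22) = −20.9 m/s;  v_g = (2.1×10⁻³)/(−1.33×10⁻⁴ × 1.22) = −12.9 m/s
|V_g| = √(u_g² + v_g²) = 24.6 m/s

24.6 m/s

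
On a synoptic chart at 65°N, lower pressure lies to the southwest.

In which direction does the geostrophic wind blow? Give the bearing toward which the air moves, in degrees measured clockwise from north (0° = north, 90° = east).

315°

The pressure-gradient force points toward the southwest (bearing 225°).
Geostrophic balance: in the Northern Hemisphere the Coriolis force deflects motion to the right, so the geostrophic wind blows 90° to the right of the pressure-gradient force (low pressure on the left).
Rotating 225° by 90° clockwise gives 315° — the wind blows toward the northwest.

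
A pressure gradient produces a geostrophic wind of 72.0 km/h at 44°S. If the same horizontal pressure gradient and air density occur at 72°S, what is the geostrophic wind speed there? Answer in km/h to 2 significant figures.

With the same pressure gradient and density, V_g ∝ 1/f ∝ 1/sin φ.
V₂ = V₁ · sin φ₁ / sin φ₂ = 72.0 × sin 44° / sin 72°
V₂ = 72.0 × 0.6947/0.9511 = 53 km/h

53 km/h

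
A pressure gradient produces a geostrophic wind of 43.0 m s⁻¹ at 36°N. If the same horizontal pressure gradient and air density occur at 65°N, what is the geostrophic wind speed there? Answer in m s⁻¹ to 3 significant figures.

27.9 m s⁻¹

With the same pressure gradient and density, V_g ∝ 1/f ∝ 1/sin φ.
V₂ = V₁ · sin φ₁ / sin φ₂ = 43.0 × sin 36° / sin 65°
V₂ = 43.0 × 0.5878/0.9063 = 27.9 m s⁻¹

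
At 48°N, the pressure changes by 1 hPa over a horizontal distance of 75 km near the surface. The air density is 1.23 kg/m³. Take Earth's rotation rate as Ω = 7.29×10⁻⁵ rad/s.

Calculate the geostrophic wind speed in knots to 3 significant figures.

Coriolis parameter at 48°N:
f = 2Ω sin φ = 2 × 7.29×10⁻⁵ × sin 48° = 1.08×10⁻⁴ s⁻¹
Pressure gradient: |∂P/∂n| = 100 Pa / 75000 m = 1.33×10⁻³ Pa/m
Geostrophic balance (pressure-gradient force = Coriolis force):
V_g = (1/(fρ)) |∂P/∂n| = 1.33×10⁻³ / (1.08×10⁻⁴ × 1.23) = 10.0 m/s
Converting: 10.0 m/s × 1.944 = 19.4 knots

19.4 knots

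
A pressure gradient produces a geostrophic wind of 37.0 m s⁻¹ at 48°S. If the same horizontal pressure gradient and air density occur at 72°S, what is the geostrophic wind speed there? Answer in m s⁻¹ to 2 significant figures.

29 m s⁻¹

With the same pressure gradient and density, V_g ∝ 1/f ∝ 1/sin φ.
V₂ = V₁ · sin φ₁ / sin φ₂ = 37.0 × sin 48° / sin 72°
V₂ = 37.0 × 0.7431/0.9511 = 29 m s⁻¹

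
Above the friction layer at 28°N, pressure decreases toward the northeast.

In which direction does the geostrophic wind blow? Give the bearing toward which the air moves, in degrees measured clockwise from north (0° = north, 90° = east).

The pressure-gradient force points toward the northeast (bearing 045°).
Geostrophic balance: in the Northern Hemisphere the Coriolis force deflects motion to the right, so the geostrophic wind blows 90° to the right of the pressure-gradient force (low pressure on the left).
Rotating 045° by 90° clockwise gives 135° — the wind blows toward the southeast.

135°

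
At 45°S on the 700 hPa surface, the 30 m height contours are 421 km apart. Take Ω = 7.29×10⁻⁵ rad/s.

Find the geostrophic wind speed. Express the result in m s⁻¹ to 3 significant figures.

6.78 m s⁻¹

Coriolis parameter at 45°S:
f = 2Ω sin φ = 2 × 7.29×10⁻⁵ × sin 45° = 1.03×10⁻⁴ s⁻¹
Height gradient: |∂Z/∂n| = 30 m / 421000 m = 7.13×10⁻⁵
On a pressure surface, geostrophic balance gives V_g = (g/f)|∂Z/∂n|:
V_g = 9.81 × 7.13×10⁻⁵ / 1.03×10⁻⁴ = 6.78 m/s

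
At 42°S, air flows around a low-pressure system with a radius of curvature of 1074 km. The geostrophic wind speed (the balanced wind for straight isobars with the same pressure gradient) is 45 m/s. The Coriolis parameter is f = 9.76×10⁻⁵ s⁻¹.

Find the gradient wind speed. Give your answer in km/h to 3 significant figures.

122 km/h

Around a low, centrifugal force acts outward with Coriolis, so pressure-gradient force balances both:
(1/ρ)|∂P/∂n| = fV + V²/R  →  V² + fR·V − fR·V_g = 0
With fR = 9.76×10⁻⁵ × 1074×10³ m = 105 m/s:
V = [−fR + √((fR)² + 4 fR V_g)]/2 = [−105 + √(105² + 4×105×45)]/2 = 34 m/s
Subgeostrophic (V < V_g = 45 m/s), as expected around a low.
Converting: 34 m/s × 3.6 = 122 km/h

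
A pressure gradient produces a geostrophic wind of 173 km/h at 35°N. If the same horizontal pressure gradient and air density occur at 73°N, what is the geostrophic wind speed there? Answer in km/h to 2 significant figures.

With the same pressure gradient and density, V_g ∝ 1/f ∝ 1/sin φ.
V₂ = V₁ · sin φ₁ / sin φ₂ = 173 × sin 35° / sin 73°
V₂ = 173 × 0.5736/0.9563 = 100 km/h

100 km/h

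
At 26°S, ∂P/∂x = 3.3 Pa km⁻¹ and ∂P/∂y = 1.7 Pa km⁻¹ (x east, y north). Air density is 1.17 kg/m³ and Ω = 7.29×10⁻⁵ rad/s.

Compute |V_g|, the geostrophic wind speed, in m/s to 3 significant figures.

49.6 m/s

Coriolis parameter at 26°S:
f = 2Ω sin φ = 2 × 7.29×10⁻⁵ × sin 26° = 6.39×10⁻⁵ s⁻¹
In the Southern Hemisphere f is negative: f = −6.39×10⁻⁵ s⁻¹.
Component geostrophic relations (x east, y north):
u_g = −(1/(fρ)) ∂P/∂y,  v_g = (1/(fρ)) ∂P/∂x
u_g = −(1.7×10⁻³)/(−6.39×10⁻⁵ × 1.17) = 22.7 m/s;  v_g = (3.3×10⁻³)/(−6.39×10⁻⁵ × 1.17) = −44.1 m/s
|V_g| = √(u_g² + v_g²) = 49.6 m/s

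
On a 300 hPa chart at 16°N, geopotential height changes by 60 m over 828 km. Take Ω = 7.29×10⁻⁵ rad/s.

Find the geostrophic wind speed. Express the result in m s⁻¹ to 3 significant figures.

Coriolis parameter at 16°N:
f = 2Ω sin φ = 2 × 7.29×10⁻⁵ × sin 16° = 4.02×10⁻⁵ s⁻¹
Height gradient: |∂Z/∂n| = 60 m / 828000 m = 7.25×10⁻⁵
On a pressure surface, geostrophic balance gives V_g = (g/f)|∂Z/∂n|:
V_g = 9.81 × 7.25×10⁻⁵ / 4.02×10⁻⁵ = 17.7 m/s

17.7 m s⁻¹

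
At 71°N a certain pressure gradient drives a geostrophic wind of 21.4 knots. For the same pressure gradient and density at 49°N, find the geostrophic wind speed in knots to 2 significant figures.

27 knots

With the same pressure gradient and density, V_g ∝ 1/f ∝ 1/sin φ.
V₂ = V₁ · sin φ₁ / sin φ₂ = 21.4 × sin 71° / sin 49°
V₂ = 21.4 × 0.9455/0.7547 = 27 knots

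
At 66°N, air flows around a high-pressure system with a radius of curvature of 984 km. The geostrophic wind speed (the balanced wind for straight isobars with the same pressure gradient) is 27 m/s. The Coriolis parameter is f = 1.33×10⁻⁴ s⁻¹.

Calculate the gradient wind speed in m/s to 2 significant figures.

38 m/s

Around a high, pressure-gradient force acts outward with centrifugal, so Coriolis balances both:
fV = (1/ρ)|∂P/∂n| + V²/R  →  V² − fR·V + fR·V_g = 0
With fR = 1.33×10⁻⁴ × 984×10³ m = 131 m/s:
V = [fR − √((fR)² − 4 fR V_g)]/2 = [131 − √(131² − 4×131×27)]/2 = 38.1 m/s
Supergeostrophic (V > V_g = 27 m/s), as expected around a high.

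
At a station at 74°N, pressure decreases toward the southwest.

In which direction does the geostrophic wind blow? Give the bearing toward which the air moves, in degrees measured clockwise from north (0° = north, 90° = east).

315°

The pressure-gradient force points toward the southwest (bearing 225°).
Geostrophic balance: in the Northern Hemisphere the Coriolis force deflects motion to the right, so the geostrophic wind blows 90° to the right of the pressure-gradient force (low pressure on the left).
Rotating 225° by 90° clockwise gives 315° — the wind blows toward the northwest.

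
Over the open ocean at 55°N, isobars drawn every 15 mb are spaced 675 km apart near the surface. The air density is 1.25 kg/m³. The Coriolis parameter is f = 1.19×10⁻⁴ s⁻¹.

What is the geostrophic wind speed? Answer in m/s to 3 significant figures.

14.9 m/s

Pressure gradient: |∂P/∂n| = 1500 Pa / 675000 m = 2.22×10⁻³ Pa/m
Geostrophic balance (pressure-gradient force = Coriolis force):
V_g = (1/(fρ)) |∂P/∂n| = 2.22×10⁻³ / (1.19×10⁻⁴ × 1.25) = 14.9 m/s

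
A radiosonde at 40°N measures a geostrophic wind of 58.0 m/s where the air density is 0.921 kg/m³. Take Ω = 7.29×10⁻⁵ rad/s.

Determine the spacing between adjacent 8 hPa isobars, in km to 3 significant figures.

160 km

Coriolis parameter at 40°N:
f = 2Ω sin φ = 2 × 7.29×10⁻⁵ × sin 40° = 9.37×10⁻⁵ s⁻¹
Geostrophic balance rearranged: |∂P/∂n| = f ρ V_g
|∂P/∂n| = 9.37×10⁻⁵ × 0.921 × 58.0 = 5.01×10⁻³ Pa/m
Isobar spacing: Δn = ΔP/|∂P/∂n| = 800 Pa / 5.01×10⁻³ Pa/m = 159800 m ≈ 160 km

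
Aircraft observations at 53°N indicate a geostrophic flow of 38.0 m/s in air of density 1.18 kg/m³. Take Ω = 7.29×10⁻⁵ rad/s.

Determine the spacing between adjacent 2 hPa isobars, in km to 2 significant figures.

Coriolis parameter at 53°N:
f = 2Ω sin φ = 2 × 7.29×10⁻⁵ × sin 53° = 1.16×10⁻⁴ s⁻¹
Geostrophic balance rearranged: |∂P/∂n| = f ρ V_g
|∂P/∂n| = 1.16×10⁻⁴ × 1.18 × 38.0 = 5.22×10⁻³ Pa/m
Isobar spacing: Δn = ΔP/|∂P/∂n| = 200 Pa / 5.22×10⁻³ Pa/m = 38305 m ≈ 38 km

38 km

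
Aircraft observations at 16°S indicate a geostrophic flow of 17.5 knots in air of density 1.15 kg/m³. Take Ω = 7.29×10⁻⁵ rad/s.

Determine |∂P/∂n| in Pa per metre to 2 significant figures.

4.2×10⁻⁴ Pa/m

Coriolis parameter at 16°S:
f = 2Ω sin φ = 2 × 7.29×10⁻⁵ × sin 16° = 4.02×10⁻⁵ s⁻¹
Wind speed in SI: 17.5 knots = 9.00 m/s
Geostrophic balance rearranged: |∂P/∂n| = f ρ V_g
|∂P/∂n| = 4.02×10⁻⁵ × 1.15 × 9.00 = 4.16×10⁻⁴ Pa/m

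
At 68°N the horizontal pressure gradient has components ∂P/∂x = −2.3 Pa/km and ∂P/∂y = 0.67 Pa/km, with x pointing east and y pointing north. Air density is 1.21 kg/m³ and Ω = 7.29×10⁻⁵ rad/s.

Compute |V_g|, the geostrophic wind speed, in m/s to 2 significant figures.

Coriolis parameter at 68°N:
f = 2Ω sin φ = 2 × 7.29×10⁻⁵ × sin 68° = 1.35×10⁻⁴ s⁻¹
Component geostrophic relations (x east, y north):
u_g = −(1/(fρ)) ∂P/∂y,  v_g = (1/(fρ)) ∂P/∂x
u_g = −(0.67×10⁻³)/(1.35×10⁻⁴ × 1.21) = −4.10 m/s;  v_g = (−2.3×10⁻³)/(1.35×10⁻⁴ × 1.21) = −14.1 m/s
|V_g| = √(u_g² + v_g²) = 14.6 m/s

15 m/s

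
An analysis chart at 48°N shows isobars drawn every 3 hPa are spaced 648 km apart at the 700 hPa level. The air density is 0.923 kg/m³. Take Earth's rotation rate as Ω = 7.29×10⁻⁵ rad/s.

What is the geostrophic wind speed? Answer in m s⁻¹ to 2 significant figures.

4.6 m s⁻¹

Coriolis parameter at 48°N:
f = 2Ω sin φ = 2 × 7.29×10⁻⁵ × sin 48° = 1.08×10⁻⁴ s⁻¹
Pressure gradient: |∂P/∂n| = 300 Pa / 648000 m = 4.63×10⁻⁴ Pa/m
Geostrophic balance (pressure-gradient force = Coriolis force):
V_g = (1/(fρ)) |∂P/∂n| = 4.63×10⁻⁴ / (1.08×10⁻⁴ × 0.923) = 4.63 m/s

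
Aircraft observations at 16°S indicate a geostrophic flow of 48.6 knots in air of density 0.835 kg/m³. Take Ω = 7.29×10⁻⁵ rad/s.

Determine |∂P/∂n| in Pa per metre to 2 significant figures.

Coriolis parameter at 16°S:
f = 2Ω sin φ = 2 × 7.29×10⁻⁵ × sin 16° = 4.02×10⁻⁵ s⁻¹
Wind speed in SI: 48.6 knots = 25.0 m/s
Geostrophic balance rearranged: |∂P/∂n| = f ρ V_g
|∂P/∂n| = 4.02×10⁻⁵ × 0.835 × 25.0 = 8.39×10⁻⁴ Pa/m

8.4×10⁻⁴ Pa/m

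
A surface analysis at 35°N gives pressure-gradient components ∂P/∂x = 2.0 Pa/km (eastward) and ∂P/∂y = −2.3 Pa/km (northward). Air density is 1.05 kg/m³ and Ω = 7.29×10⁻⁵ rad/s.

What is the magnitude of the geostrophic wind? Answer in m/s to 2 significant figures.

Coriolis parameter at 35°N:
f = 2Ω sin φ = 2 × 7.29×10⁻⁵ × sin 35° = 8.36×10⁻⁵ s⁻¹
Component geostrophic relations (x east, y north):
u_g = −(1/(fρ)) ∂P/∂y,  v_g = (1/(fρ)) ∂P/∂x
u_g = −(−2.3×10⁻³)/(8.36×10⁻⁵ × 1.05) = 26.2 m/s;  v_g = (2.0×10⁻³)/(8.36×10⁻⁵ × 1.05) = 22.8 m/s
|V_g| = √(u_g² + v_g²) = 34.7 m/s

35 m/s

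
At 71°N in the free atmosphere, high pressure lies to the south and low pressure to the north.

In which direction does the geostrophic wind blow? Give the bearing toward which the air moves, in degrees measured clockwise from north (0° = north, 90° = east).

090°

The pressure-gradient force points toward the north (bearing 000°).
Geostrophic balance: in the Northern Hemisphere the Coriolis force deflects motion to the right, so the geostrophic wind blows 90° to the right of the pressure-gradient force (low pressure on the left).
Rotating 000° by 90° clockwise gives 090° — the wind blows toward the east.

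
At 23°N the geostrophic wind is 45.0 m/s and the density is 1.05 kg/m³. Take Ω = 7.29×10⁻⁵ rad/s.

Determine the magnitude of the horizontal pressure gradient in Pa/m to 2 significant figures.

2.7×10⁻³ Pa/m

Coriolis parameter at 23°N:
f = 2Ω sin φ = 2 × 7.29×10⁻⁵ × sin 23° = 5.70×10⁻⁵ s⁻¹
Geostrophic balance rearranged: |∂P/∂n| = f ρ V_g
|∂P/∂n| = 5.70×10⁻⁵ × 1.05 × 45.0 = 2.69×10⁻³ Pa/m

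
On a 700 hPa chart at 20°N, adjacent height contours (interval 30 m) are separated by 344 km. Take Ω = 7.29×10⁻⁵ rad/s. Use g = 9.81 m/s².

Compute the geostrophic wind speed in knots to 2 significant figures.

33 knots

Coriolis parameter at 20°N:
f = 2Ω sin φ = 2 × 7.29×10⁻⁵ × sin 20° = 4.99×10⁻⁵ s⁻¹
Height gradient: |∂Z/∂n| = 30 m / 344000 m = 8.72×10⁻⁵
On a pressure surface, geostrophic balance gives V_g = (g/f)|∂Z/∂n|:
V_g = 9.81 × 8.72×10⁻⁵ / 4.99×10⁻⁵ = 17.2 m/s
Converting: 17.2 m/s × 1.944 = 33 knots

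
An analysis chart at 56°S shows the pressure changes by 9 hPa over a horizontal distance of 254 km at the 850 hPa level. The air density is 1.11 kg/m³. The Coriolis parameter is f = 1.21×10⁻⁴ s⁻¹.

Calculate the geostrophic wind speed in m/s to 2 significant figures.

Pressure gradient: |∂P/∂n| = 900 Pa / 254000 m = 3.54×10⁻³ Pa/m
Geostrophic balance (pressure-gradient force = Coriolis force):
V_g = (1/(fρ)) |∂P/∂n| = 3.54×10⁻³ / (1.21×10⁻⁴ × 1.11) = 26.4 m/s

26 m/s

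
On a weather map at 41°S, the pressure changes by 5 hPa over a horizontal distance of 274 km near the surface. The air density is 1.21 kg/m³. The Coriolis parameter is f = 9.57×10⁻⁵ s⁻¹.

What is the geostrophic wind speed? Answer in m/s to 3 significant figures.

15.8 m/s

Pressure gradient: |∂P/∂n| = 500 Pa / 274000 m = 1.82×10⁻³ Pa/m
Geostrophic balance (pressure-gradient force = Coriolis force):
V_g = (1/(fρ)) |∂P/∂n| = 1.82×10⁻³ / (9.57×10⁻⁵ × 1.21) = 15.8 m/s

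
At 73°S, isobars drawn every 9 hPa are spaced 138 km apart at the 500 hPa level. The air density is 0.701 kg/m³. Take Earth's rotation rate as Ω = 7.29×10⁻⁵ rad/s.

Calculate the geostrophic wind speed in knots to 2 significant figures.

Coriolis parameter at 73°S:
f = 2Ω sin φ = 2 × 7.29×10⁻⁵ × sin 73° = 1.39×10⁻⁴ s⁻¹
Pressure gradient: |∂P/∂n| = 900 Pa / 138000 m = 6.52×10⁻³ Pa/m
Geostrophic balance (pressure-gradient force = Coriolis force):
V_g = (1/(fρ)) |∂P/∂n| = 6.52×10⁻³ / (1.39×10⁻⁴ × 0.701) = 66.7 m/s
Converting: 66.7 m/s × 1.944 = 130 knots

130 knots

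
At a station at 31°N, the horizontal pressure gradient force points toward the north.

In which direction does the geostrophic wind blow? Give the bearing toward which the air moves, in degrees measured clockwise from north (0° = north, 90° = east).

090°

The pressure-gradient force points toward the north (bearing 000°).
Geostrophic balance: in the Northern Hemisphere the Coriolis force deflects motion to the right, so the geostrophic wind blows 90° to the right of the pressure-gradient force (low pressure on the left).
Rotating 000° by 90° clockwise gives 090° — the wind blows toward the east.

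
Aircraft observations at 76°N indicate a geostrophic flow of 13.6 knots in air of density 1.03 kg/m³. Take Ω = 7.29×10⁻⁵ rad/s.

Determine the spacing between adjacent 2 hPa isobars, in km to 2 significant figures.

200 km

Coriolis parameter at 76°N:
f = 2Ω sin φ = 2 × 7.29×10⁻⁵ × sin 76° = 1.41×10⁻⁴ s⁻¹
Wind speed in SI: 13.6 knots = 7.00 m/s
Geostrophic balance rearranged: |∂P/∂n| = f ρ V_g
|∂P/∂n| = 1.41×10⁻⁴ × 1.03 × 7.00 = 1.02×10⁻³ Pa/m
Isobar spacing: Δn = ΔP/|∂P/∂n| = 200 Pa / 1.02×10⁻³ Pa/m = 196180 m ≈ 200 km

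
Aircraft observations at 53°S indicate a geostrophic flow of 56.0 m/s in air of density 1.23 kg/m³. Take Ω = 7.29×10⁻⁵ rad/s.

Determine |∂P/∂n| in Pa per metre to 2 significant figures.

Coriolis parameter at 53°S:
f = 2Ω sin φ = 2 × 7.29×10⁻⁵ × sin 53° = 1.16×10⁻⁴ s⁻¹
Geostrophic balance rearranged: |∂P/∂n| = f ρ V_g
|∂P/∂n| = 1.16×10⁻⁴ × 1.23 × 56.0 = 8.02×10⁻³ Pa/m

8.0×10⁻³ Pa/m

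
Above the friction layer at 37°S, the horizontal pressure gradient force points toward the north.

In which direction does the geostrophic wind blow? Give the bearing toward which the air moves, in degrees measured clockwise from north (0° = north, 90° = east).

270°

The pressure-gradient force points toward the north (bearing 000°).
Geostrophic balance: in the Southern Hemisphere the Coriolis force deflects motion to the left, so the geostrophic wind blows 90° to the left of the pressure-gradient force (low pressure on the right).
Rotating 000° by 90° counterclockwise gives 270° — the wind blows toward the west.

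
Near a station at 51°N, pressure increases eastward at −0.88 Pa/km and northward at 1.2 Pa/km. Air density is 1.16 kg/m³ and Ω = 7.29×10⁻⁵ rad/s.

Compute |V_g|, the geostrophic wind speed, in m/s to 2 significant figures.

11 m/s

Coriolis parameter at 51°N:
f = 2Ω sin φ = 2 × 7.29×10⁻⁵ × sin 51° = 1.13×10⁻⁴ s⁻¹
Component geostrophic relations (x east, y north):
u_g = −(1/(fρ)) ∂P/∂y,  v_g = (1/(fρ)) ∂P/∂x
u_g = −(1.2×10⁻³)/(1.13×10⁻⁴ × 1.16) = −9.13 m/s;  v_g = (−0.88×10⁻³)/(1.13×10⁻⁴ × 1.16) = −6.70 m/s
|V_g| = √(u_g² + v_g²) = 11.3 m/s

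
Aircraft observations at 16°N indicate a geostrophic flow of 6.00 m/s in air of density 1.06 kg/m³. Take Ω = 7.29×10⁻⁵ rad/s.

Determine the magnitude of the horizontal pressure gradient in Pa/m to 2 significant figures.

2.6×10⁻⁴ Pa/m

Coriolis parameter at 16°N:
f = 2Ω sin φ = 2 × 7.29×10⁻⁵ × sin 16° = 4.02×10⁻⁵ s⁻¹
Geostrophic balance rearranged: |∂P/∂n| = f ρ V_g
|∂P/∂n| = 4.02×10⁻⁵ × 1.06 × 6.00 = 2.56×10⁻⁴ Pa/m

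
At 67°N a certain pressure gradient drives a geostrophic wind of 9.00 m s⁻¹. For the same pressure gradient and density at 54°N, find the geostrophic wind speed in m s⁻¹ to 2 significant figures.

10 m s⁻¹

With the same pressure gradient and density, V_g ∝ 1/f ∝ 1/sin φ.
V₂ = V₁ · sin φ₁ / sin φ₂ = 9.00 × sin 67° / sin 54°
V₂ = 9.00 × 0.9205/0.8090 = 10 m s⁻¹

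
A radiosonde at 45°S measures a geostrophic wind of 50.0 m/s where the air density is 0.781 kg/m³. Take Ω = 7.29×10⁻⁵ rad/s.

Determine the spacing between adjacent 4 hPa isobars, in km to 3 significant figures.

99.4 km

Coriolis parameter at 45°S:
f = 2Ω sin φ = 2 × 7.29×10⁻⁵ × sin 45° = 1.03×10⁻⁴ s⁻¹
Geostrophic balance rearranged: |∂P/∂n| = f ρ V_g
|∂P/∂n| = 1.03×10⁻⁴ × 0.781 × 50.0 = 4.03×10⁻³ Pa/m
Isobar spacing: Δn = ΔP/|∂P/∂n| = 400 Pa / 4.03×10⁻³ Pa/m = 99357 m ≈ 99.4 km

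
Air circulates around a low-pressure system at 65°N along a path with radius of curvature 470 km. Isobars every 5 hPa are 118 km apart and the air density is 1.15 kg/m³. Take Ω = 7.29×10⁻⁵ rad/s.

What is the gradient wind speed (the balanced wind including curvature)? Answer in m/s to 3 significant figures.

20.9 m/s

Coriolis parameter at 65°N:
f = 2Ω sin φ = 2 × 7.29×10⁻⁵ × sin 65° = 1.32×10⁻⁴ s⁻¹
Pressure gradient: |∂P/∂n| = 500 Pa / 118000 m = 4.24×10⁻³ Pa/m
Geostrophic speed: V_g = |∂P/∂n|/(fρ) = 4.24×10⁻³/(1.32×10⁻⁴ × 1.15) = 27.9 m/s
Around a low, centrifugal force acts outward with Coriolis, so pressure-gradient force balances both:
(1/ρ)|∂P/∂n| = fV + V²/R  →  V² + fR·V − fR·V_g = 0
With fR = 1.32×10⁻⁴ × 470×10³ m = 62.1 m/s:
V = [−fR + √((fR)² + 4 fR V_g)]/2 = [−62.1 + √(62.1² + 4×62.1×27.9)]/2 = 20.9 m/s
Subgeostrophic (V < V_g = 27.9 m/s), as expected around a low.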